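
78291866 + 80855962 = 159147828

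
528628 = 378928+149700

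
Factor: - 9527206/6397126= - 4763603/3198563 = - 13^2 * 71^1*397^1* 587^( - 1 )* 5449^ (-1) 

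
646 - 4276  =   - 3630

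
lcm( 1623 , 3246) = 3246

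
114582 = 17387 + 97195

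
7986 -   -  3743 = 11729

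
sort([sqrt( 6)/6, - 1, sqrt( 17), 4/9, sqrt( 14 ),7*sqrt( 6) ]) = [-1, sqrt( 6 )/6, 4/9, sqrt ( 14) , sqrt( 17),  7*sqrt ( 6 ) ] 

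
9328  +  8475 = 17803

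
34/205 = 34/205 = 0.17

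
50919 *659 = 33555621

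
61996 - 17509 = 44487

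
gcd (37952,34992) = 16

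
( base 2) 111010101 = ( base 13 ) 2a1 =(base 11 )397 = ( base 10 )469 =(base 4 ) 13111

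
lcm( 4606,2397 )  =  234906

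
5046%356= 62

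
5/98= 5/98 = 0.05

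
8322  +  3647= 11969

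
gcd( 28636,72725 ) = 1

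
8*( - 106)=-848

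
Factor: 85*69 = 3^1*5^1*17^1* 23^1= 5865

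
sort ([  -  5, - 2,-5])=[  -  5, - 5,-2 ]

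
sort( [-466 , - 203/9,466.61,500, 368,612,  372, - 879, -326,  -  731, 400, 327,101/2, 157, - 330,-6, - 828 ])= [ - 879,-828, - 731, - 466  ,-330, -326,  -  203/9 ,-6, 101/2,157,  327,  368,372, 400, 466.61,  500,612 ]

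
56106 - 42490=13616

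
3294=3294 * 1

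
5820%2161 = 1498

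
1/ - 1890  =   - 1 + 1889/1890 = - 0.00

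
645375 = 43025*15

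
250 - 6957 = -6707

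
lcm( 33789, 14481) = 101367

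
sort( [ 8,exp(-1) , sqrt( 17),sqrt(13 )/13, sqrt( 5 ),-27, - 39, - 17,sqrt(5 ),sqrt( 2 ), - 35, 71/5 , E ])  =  [ - 39,  -  35, - 27, - 17, sqrt( 13)/13, exp( - 1), sqrt( 2) , sqrt(5), sqrt(5 ), E, sqrt( 17 ), 8, 71/5 ] 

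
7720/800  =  9+ 13/20  =  9.65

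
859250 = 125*6874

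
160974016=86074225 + 74899791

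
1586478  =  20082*79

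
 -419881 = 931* (  -  451)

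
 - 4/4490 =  - 1 + 2243/2245 = - 0.00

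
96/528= 2/11 = 0.18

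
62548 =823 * 76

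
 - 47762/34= - 23881/17=- 1404.76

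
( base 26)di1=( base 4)2100221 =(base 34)809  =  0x2429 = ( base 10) 9257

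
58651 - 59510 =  - 859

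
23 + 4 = 27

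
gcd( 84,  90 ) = 6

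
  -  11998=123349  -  135347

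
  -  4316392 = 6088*( -709 )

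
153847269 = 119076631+34770638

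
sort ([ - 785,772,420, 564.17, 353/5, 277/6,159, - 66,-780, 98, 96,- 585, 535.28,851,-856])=[  -  856 ,  -  785 ,  -  780 , - 585,-66, 277/6,353/5,96 , 98, 159,420, 535.28,564.17,  772,  851]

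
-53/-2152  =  53/2152  =  0.02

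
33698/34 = 16849/17 =991.12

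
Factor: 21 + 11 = 2^5 = 32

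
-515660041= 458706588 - 974366629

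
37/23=37/23 = 1.61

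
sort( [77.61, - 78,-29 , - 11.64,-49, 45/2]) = [- 78  ,-49, - 29,-11.64, 45/2,77.61]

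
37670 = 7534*5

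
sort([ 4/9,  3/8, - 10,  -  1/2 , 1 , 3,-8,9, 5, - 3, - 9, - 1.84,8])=[ - 10, - 9, - 8, - 3,-1.84, - 1/2, 3/8,4/9,1, 3,5,8, 9] 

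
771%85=6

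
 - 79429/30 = -2648+11/30 = -2647.63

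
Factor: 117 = 3^2*13^1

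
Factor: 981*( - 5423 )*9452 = -50284290276 = -2^2*3^2*11^1*17^2*29^1* 109^1*139^1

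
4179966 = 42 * 99523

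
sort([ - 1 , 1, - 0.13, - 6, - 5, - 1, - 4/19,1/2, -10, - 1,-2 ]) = [ - 10 , - 6 , - 5 , - 2 , - 1, - 1, - 1, - 4/19, - 0.13,1/2 , 1]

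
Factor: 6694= 2^1 * 3347^1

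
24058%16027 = 8031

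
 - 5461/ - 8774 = 5461/8774= 0.62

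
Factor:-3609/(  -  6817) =9/17 =3^2*17^( - 1)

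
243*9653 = 2345679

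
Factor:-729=  -  3^6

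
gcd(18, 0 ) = 18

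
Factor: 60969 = 3^1 * 20323^1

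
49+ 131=180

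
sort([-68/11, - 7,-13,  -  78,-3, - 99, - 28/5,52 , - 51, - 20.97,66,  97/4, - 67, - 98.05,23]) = [ - 99,  -  98.05 , - 78, - 67, - 51 , - 20.97, - 13, - 7,-68/11, - 28/5, - 3,23, 97/4, 52,66 ] 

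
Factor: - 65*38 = - 2^1*5^1* 13^1*19^1 = - 2470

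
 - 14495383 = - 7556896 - 6938487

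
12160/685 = 17  +  103/137 = 17.75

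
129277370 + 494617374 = 623894744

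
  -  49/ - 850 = 49/850=0.06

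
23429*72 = 1686888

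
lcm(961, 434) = 13454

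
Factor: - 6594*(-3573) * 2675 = 2^1*3^3*5^2*7^1* 107^1*157^1*397^1 = 63023968350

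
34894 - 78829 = -43935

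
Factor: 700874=2^1*  350437^1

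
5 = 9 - 4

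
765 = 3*255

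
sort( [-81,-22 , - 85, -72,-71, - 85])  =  [ - 85,-85,-81,-72,  -  71,-22] 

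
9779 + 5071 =14850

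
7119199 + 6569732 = 13688931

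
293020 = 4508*65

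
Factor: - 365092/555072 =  - 221/336 = - 2^( - 4) *3^(-1)*7^ ( - 1)*13^1*17^1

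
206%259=206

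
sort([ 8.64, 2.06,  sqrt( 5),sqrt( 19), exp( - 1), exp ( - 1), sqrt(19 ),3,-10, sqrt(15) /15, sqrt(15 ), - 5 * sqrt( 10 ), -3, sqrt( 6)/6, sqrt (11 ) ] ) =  [ - 5*sqrt(10), - 10, - 3 , sqrt(15) /15, exp( - 1), exp( - 1 ), sqrt(6)/6, 2.06,sqrt(5), 3, sqrt(11), sqrt(15), sqrt (19 ),sqrt( 19 ),8.64 ]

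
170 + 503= 673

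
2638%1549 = 1089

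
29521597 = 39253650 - 9732053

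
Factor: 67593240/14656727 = 2^3*3^2 * 5^1 * 11^1*13^2*23^( - 1)*101^1*263^( - 1)*2423^( - 1) 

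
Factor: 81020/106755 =2^2*3^( - 1) * 11^ ( - 1 ) * 647^( - 1 ) * 4051^1 = 16204/21351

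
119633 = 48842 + 70791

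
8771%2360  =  1691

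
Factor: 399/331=3^1 * 7^1*19^1 * 331^( - 1)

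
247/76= 3 + 1/4 = 3.25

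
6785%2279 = 2227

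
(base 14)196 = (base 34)9m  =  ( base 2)101001000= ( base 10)328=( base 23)e6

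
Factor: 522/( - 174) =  - 3^1=- 3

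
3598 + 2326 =5924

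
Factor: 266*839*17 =2^1* 7^1*17^1*19^1*839^1= 3793958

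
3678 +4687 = 8365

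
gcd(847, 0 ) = 847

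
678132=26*26082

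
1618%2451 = 1618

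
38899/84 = 5557/12 =463.08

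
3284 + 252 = 3536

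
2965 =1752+1213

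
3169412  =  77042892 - 73873480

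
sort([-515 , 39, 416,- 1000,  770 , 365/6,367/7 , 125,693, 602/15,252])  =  [ -1000, - 515,39, 602/15 , 367/7,365/6, 125,252, 416, 693,  770 ] 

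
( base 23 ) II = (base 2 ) 110110000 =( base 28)FC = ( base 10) 432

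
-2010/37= - 55 + 25/37=-54.32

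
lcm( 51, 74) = 3774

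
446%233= 213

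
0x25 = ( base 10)37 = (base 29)18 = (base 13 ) 2B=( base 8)45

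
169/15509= 13/1193 = 0.01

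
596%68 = 52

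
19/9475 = 19/9475 = 0.00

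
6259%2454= 1351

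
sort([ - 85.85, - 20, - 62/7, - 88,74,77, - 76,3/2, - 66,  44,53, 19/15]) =[ - 88,-85.85, - 76, - 66, - 20, - 62/7,19/15,3/2,44, 53, 74,77]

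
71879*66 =4744014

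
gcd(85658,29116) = 2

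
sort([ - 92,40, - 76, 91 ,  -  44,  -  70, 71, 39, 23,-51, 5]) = [ - 92, - 76,-70, - 51,-44, 5, 23 , 39, 40, 71, 91 ] 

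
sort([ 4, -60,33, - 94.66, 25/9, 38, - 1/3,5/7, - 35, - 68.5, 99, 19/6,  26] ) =[-94.66,-68.5 , - 60, - 35,  -  1/3,  5/7, 25/9, 19/6,  4, 26, 33,38, 99 ]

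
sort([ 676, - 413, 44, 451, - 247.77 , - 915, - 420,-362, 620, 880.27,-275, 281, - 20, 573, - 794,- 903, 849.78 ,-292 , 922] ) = [  -  915,-903,-794, - 420, - 413,-362,-292, - 275,-247.77 ,-20, 44, 281, 451,573,620, 676, 849.78 , 880.27,922] 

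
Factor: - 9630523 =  - 7^1*29^1*47441^1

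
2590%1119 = 352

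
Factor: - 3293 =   -  37^1*89^1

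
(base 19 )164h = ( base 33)8CA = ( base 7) 35404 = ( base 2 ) 10001110011110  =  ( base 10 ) 9118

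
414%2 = 0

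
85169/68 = 85169/68 = 1252.49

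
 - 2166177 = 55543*( - 39 ) 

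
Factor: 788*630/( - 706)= - 248220/353 = - 2^2*3^2 * 5^1*7^1 * 197^1  *  353^(-1 )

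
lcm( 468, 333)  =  17316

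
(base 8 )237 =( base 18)8F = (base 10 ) 159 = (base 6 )423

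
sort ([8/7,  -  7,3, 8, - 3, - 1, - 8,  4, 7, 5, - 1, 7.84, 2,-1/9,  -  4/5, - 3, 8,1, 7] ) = [ - 8 ,  -  7,- 3, -3, - 1,  -  1,-4/5,-1/9, 1,8/7, 2, 3, 4, 5, 7 , 7, 7.84, 8, 8]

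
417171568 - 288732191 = 128439377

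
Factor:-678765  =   - 3^1*5^1*37^1*1223^1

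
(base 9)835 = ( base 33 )KK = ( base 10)680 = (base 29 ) nd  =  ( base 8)1250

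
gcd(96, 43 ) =1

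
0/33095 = 0=0.00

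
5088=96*53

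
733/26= 733/26 = 28.19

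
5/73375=1/14675 = 0.00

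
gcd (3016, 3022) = 2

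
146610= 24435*6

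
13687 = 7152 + 6535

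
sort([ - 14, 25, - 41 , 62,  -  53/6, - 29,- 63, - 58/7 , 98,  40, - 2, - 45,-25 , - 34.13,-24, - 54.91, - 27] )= [ - 63  ,-54.91,  -  45,-41, - 34.13,-29,  -  27,  -  25,-24,- 14,  -  53/6 ,-58/7 , -2,25,40, 62,98]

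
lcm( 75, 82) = 6150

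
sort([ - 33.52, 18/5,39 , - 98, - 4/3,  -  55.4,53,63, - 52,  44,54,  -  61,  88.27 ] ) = [-98, - 61 ,  -  55.4, - 52 ,  -  33.52,-4/3 , 18/5, 39 , 44,53,  54, 63, 88.27 ] 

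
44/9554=22/4777 =0.00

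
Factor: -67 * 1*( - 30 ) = 2010 = 2^1*3^1*5^1 * 67^1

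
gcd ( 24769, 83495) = 1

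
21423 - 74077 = -52654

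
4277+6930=11207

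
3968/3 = 3968/3 = 1322.67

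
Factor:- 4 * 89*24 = -8544 = - 2^5*3^1*89^1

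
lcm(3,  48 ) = 48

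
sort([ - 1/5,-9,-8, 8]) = [ - 9, -8,-1/5, 8 ] 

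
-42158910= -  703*59970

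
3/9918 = 1/3306  =  0.00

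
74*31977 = 2366298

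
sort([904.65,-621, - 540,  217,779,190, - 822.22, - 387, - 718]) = [ - 822.22,-718 , - 621,-540, - 387 , 190 , 217 , 779,904.65 ]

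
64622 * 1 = 64622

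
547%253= 41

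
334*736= 245824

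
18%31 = 18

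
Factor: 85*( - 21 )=  -  1785 = - 3^1*5^1*7^1*17^1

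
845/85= 169/17 = 9.94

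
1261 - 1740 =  - 479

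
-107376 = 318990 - 426366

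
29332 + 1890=31222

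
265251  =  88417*3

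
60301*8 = 482408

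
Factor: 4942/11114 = 7^1*353^1*5557^( - 1 ) = 2471/5557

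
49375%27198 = 22177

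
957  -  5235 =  -4278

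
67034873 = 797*84109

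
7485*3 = 22455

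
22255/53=419 + 48/53 = 419.91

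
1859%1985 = 1859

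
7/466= 7/466 = 0.02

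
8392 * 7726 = 64836592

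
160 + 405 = 565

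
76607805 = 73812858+2794947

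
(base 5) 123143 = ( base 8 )11276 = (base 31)4uo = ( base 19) D5A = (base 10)4798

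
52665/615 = 3511/41 = 85.63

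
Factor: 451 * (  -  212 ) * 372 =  - 2^4*3^1*11^1*31^1*41^1*53^1 = - 35567664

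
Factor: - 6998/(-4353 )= 2^1*3^( -1) * 1451^( - 1 )*3499^1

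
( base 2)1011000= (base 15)5D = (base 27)37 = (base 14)64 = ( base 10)88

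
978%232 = 50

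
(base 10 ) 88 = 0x58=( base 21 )44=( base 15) 5d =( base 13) 6a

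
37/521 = 37/521 = 0.07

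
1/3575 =1/3575  =  0.00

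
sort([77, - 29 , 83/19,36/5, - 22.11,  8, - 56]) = [ - 56, - 29, - 22.11, 83/19, 36/5, 8, 77 ]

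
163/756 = 163/756  =  0.22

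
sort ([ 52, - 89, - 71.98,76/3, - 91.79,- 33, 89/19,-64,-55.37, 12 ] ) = [ - 91.79, - 89, - 71.98,-64, -55.37, - 33 , 89/19,12,76/3, 52]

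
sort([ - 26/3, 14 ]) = [ - 26/3,14]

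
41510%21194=20316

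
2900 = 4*725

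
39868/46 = 19934/23= 866.70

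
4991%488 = 111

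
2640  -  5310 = -2670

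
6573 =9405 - 2832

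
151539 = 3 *50513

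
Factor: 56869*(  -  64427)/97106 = -3663899063/97106 = - 2^( - 1 )*11^1*23^( - 1 ) * 29^1*37^1*53^1*2111^(  -  1 ) * 5857^1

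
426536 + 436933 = 863469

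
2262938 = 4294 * 527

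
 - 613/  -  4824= 613/4824 = 0.13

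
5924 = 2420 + 3504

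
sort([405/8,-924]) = [-924, 405/8]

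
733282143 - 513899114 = 219383029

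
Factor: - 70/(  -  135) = 2^1*3^( - 3 )*7^1 = 14/27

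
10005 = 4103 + 5902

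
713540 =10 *71354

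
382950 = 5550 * 69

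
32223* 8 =257784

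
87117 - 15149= 71968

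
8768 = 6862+1906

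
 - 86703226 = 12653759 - 99356985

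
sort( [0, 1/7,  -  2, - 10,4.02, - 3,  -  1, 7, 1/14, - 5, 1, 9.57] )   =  [ - 10,-5,  -  3, - 2,  -  1, 0,1/14, 1/7,1, 4.02, 7, 9.57 ]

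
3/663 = 1/221 = 0.00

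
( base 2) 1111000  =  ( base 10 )120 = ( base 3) 11110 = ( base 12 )a0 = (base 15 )80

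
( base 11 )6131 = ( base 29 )9JL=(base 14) 2D77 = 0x1FCD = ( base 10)8141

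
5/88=5/88 = 0.06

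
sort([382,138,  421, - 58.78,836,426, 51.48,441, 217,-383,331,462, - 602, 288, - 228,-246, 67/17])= [-602, - 383,- 246, - 228,-58.78 , 67/17,51.48,138,217,288, 331,382,421,426,441, 462, 836 ] 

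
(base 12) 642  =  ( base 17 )32D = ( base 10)914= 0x392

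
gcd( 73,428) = 1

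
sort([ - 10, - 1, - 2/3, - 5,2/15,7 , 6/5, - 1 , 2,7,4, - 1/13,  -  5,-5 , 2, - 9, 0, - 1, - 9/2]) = [ - 10, - 9 , - 5, - 5 ,-5, - 9/2, - 1, - 1,-1,  -  2/3, - 1/13,0,2/15,6/5, 2,2,  4,  7,7] 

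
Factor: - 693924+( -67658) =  - 2^1*103^1 * 3697^1 =- 761582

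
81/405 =1/5 = 0.20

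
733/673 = 733/673 = 1.09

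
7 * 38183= 267281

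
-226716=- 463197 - -236481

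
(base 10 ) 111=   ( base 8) 157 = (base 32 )3F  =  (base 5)421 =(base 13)87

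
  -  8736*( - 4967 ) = 43391712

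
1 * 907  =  907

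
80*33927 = 2714160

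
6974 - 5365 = 1609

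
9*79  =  711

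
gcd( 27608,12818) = 986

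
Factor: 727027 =7^1*283^1*367^1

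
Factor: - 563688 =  - 2^3*3^2*7829^1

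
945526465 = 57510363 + 888016102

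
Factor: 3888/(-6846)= -2^3*3^4*7^( - 1)*163^(-1)=-648/1141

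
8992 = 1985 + 7007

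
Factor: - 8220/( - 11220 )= 137/187 = 11^(-1)*17^( - 1)*137^1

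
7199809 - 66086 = 7133723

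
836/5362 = 418/2681  =  0.16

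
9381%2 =1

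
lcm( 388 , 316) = 30652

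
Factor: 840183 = 3^1*280061^1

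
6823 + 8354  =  15177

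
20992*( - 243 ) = -5101056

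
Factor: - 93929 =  - 11^1*8539^1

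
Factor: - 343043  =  - 17^2*1187^1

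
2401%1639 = 762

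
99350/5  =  19870= 19870.00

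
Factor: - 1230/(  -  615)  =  2^1  =  2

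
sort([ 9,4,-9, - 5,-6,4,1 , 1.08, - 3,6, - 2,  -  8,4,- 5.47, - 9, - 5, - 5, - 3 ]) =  [-9, - 9,-8, - 6, - 5.47, - 5, - 5, - 5, - 3, - 3, - 2,1 , 1.08,4,4, 4, 6, 9] 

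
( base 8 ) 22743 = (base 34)8D9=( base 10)9699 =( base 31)A2R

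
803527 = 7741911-6938384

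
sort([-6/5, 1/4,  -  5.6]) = [ - 5.6, - 6/5, 1/4]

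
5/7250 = 1/1450 = 0.00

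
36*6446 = 232056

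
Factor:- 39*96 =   -  2^5*3^2 * 13^1 = - 3744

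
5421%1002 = 411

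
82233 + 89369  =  171602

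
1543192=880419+662773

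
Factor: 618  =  2^1*3^1*103^1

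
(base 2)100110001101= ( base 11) 1923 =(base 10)2445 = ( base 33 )283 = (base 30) 2lf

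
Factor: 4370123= 4370123^1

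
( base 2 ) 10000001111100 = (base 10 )8316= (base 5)231231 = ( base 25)D7G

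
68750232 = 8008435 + 60741797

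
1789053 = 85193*21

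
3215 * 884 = 2842060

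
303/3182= 303/3182= 0.10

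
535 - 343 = 192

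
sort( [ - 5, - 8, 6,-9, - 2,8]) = [ - 9,  -  8, - 5, - 2,6, 8] 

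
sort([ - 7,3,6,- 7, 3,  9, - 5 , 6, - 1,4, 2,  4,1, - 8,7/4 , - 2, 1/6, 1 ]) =[ - 8,-7, - 7, - 5,-2, - 1, 1/6,1, 1, 7/4, 2, 3, 3,4,4, 6,6,9 ] 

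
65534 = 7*9362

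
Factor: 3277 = 29^1 * 113^1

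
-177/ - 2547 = 59/849= 0.07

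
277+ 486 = 763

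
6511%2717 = 1077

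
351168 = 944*372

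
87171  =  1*87171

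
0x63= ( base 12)83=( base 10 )99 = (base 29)3c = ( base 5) 344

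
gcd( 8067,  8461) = 1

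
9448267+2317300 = 11765567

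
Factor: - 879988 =-2^2*17^1*12941^1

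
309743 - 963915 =-654172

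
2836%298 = 154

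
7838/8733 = 7838/8733 = 0.90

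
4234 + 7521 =11755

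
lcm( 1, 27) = 27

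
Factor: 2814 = 2^1*3^1*7^1*67^1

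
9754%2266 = 690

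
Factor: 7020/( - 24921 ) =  - 20/71 = - 2^2 * 5^1 * 71^ (-1 )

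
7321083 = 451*16233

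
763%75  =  13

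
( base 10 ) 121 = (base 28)49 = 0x79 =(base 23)56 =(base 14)89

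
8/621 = 8/621= 0.01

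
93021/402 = 31007/134 = 231.40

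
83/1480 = 83/1480 = 0.06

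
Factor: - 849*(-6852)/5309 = 2^2*3^2*283^1 * 571^1*5309^(-1)= 5817348/5309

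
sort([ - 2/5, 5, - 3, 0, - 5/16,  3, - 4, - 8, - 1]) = [ -8, - 4,  -  3, - 1, - 2/5, -5/16, 0, 3,5] 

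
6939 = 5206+1733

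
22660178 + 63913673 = 86573851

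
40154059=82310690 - 42156631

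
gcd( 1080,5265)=135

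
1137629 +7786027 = 8923656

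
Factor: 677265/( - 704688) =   -  2^ ( - 4)*5^1 * 53^( - 1 ) *163^1  =  - 815/848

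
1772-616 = 1156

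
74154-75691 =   -  1537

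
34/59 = 34/59 = 0.58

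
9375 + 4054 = 13429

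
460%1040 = 460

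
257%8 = 1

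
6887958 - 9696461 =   -  2808503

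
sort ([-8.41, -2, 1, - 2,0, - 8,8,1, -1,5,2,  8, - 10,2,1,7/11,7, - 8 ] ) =[ - 10, - 8.41, - 8, - 8, -2 , - 2, - 1,0,  7/11,1, 1,  1, 2 , 2, 5,7, 8,8 ]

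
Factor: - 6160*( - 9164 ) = 56450240 = 2^6*5^1*7^1*11^1*29^1 * 79^1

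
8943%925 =618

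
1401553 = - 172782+1574335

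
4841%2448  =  2393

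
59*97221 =5736039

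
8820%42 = 0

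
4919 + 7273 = 12192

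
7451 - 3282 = 4169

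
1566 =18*87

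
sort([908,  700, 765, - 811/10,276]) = [ - 811/10, 276,700 , 765 , 908]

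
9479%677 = 1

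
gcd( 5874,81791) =89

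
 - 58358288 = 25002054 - 83360342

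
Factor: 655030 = 2^1*5^1*31^1*2113^1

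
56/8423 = 56/8423 = 0.01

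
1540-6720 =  - 5180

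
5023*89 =447047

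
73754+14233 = 87987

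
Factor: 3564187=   11^1* 29^1 * 11173^1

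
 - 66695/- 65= 13339/13 = 1026.08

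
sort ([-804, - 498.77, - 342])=[-804, - 498.77,- 342 ] 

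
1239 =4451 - 3212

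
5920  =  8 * 740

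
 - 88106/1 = -88106 = - 88106.00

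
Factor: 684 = 2^2*3^2*19^1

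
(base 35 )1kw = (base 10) 1957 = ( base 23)3g2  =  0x7A5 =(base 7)5464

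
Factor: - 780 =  - 2^2 * 3^1*5^1*13^1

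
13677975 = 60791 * 225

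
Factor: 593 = 593^1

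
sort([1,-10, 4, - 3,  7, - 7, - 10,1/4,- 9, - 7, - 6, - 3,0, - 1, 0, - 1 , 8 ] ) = [ -10, - 10,-9, - 7, - 7,- 6, - 3, - 3  , - 1, - 1,0,0, 1/4,1 , 4,  7,8]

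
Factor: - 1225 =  - 5^2*7^2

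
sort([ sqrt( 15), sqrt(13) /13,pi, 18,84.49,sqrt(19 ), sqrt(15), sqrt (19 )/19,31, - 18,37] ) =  [-18,sqrt( 19)/19,sqrt(13)/13,pi,sqrt( 15) , sqrt( 15),  sqrt(19),18, 31,37,84.49]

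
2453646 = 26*94371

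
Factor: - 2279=-43^1*53^1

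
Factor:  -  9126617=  - 31^2*9497^1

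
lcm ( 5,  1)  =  5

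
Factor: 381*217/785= 3^1*5^( - 1 )*7^1* 31^1*127^1*157^(-1 ) = 82677/785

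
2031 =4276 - 2245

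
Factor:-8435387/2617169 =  - 1429^1*5903^1*2617169^(-1 )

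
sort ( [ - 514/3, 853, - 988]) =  [  -  988, - 514/3,853 ]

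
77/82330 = 77/82330 = 0.00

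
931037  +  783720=1714757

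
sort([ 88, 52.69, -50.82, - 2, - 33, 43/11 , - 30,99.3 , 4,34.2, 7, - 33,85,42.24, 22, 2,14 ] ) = [ - 50.82, - 33,  -  33,  -  30, - 2, 2, 43/11,4, 7,14, 22,34.2,  42.24,52.69, 85,88,99.3] 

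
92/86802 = 2/1887 = 0.00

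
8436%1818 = 1164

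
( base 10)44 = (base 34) 1A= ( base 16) 2C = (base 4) 230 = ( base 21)22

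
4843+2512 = 7355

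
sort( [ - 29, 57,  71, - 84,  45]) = [ -84,-29, 45, 57, 71 ]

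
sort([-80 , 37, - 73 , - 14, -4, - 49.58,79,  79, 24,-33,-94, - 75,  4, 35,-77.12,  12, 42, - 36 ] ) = [ -94, - 80,  -  77.12, - 75,  -  73 ,-49.58, - 36, - 33,  -  14,- 4, 4,12,24,  35, 37,  42 , 79, 79 ] 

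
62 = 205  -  143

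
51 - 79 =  - 28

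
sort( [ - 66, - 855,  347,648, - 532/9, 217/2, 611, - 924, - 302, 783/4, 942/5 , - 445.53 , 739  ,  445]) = [-924, - 855, - 445.53, - 302, - 66,  -  532/9,217/2,942/5, 783/4,347,445, 611, 648, 739]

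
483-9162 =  - 8679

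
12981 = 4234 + 8747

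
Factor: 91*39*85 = 3^1*5^1*7^1*13^2*17^1 = 301665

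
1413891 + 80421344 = 81835235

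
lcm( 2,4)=4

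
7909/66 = 719/6  =  119.83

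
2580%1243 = 94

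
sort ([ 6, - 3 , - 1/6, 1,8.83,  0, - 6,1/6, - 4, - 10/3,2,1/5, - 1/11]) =[ - 6,-4, - 10/3, - 3, - 1/6, - 1/11,0,1/6,1/5, 1,2,6,8.83] 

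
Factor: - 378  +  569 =191 = 191^1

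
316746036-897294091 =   -  580548055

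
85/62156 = 85/62156 = 0.00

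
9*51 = 459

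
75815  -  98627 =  - 22812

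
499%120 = 19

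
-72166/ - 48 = 36083/24 = 1503.46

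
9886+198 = 10084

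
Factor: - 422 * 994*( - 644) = 270137392  =  2^4*7^2 *23^1*71^1*211^1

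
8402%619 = 355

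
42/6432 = 7/1072 = 0.01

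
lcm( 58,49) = 2842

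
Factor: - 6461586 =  - 2^1*3^3 * 119659^1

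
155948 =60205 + 95743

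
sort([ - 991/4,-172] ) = [ - 991/4, - 172 ]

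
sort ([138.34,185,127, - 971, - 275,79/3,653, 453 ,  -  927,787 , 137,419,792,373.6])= [-971, - 927, - 275,79/3 , 127,137,138.34 , 185, 373.6,419,  453,653,787, 792 ]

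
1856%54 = 20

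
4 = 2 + 2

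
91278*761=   69462558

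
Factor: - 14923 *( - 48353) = 721571819 = 14923^1*48353^1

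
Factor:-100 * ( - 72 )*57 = 2^5*3^3*5^2 * 19^1 = 410400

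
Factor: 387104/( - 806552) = - 2^2 * 41^(-1)*2459^( - 1) * 12097^1  =  - 48388/100819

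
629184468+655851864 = 1285036332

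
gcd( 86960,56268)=4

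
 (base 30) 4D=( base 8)205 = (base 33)41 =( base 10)133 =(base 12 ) b1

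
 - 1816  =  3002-4818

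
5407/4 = 1351 + 3/4 = 1351.75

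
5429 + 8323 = 13752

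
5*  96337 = 481685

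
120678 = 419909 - 299231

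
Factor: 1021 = 1021^1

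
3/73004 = 3/73004=   0.00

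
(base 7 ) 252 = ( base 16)87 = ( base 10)135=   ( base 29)4j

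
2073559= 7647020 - 5573461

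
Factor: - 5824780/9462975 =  - 2^2* 3^(-1)*5^( -1)*13^1*43^1*521^1*126173^( - 1 ) = -  1164956/1892595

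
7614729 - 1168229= 6446500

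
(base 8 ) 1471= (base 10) 825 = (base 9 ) 1116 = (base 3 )1010120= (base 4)30321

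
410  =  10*41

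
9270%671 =547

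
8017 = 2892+5125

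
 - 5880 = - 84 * 70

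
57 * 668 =38076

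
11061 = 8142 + 2919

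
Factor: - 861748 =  - 2^2*97^1*2221^1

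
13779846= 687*20058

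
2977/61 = 48 + 49/61  =  48.80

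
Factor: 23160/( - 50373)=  - 40/87  =  - 2^3 * 3^( - 1) * 5^1 * 29^( -1)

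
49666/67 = 49666/67 = 741.28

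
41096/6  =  20548/3 = 6849.33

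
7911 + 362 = 8273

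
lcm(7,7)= 7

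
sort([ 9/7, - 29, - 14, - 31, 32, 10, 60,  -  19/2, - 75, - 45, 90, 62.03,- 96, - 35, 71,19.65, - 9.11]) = [-96, - 75,-45, - 35, - 31, - 29, - 14,-19/2,-9.11,9/7, 10, 19.65,  32, 60,62.03,71 , 90]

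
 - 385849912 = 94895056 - 480744968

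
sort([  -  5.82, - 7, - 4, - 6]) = [ - 7,  -  6, - 5.82, - 4]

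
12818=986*13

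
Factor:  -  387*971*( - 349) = 131146173 = 3^2*43^1 * 349^1*971^1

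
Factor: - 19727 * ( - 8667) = 3^4*107^1*19727^1 = 170973909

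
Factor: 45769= 37^1*1237^1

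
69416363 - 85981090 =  - 16564727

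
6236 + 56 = 6292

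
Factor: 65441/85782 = 2^( - 1 )*3^( - 1 )* 17^( - 1)*29^ (-2)*31^1*2111^1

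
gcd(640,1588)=4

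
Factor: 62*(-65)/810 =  - 3^(  -  4 )*13^1*31^1 = - 403/81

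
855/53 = 855/53 =16.13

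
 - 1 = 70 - 71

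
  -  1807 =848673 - 850480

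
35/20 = 1 + 3/4 = 1.75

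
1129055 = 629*1795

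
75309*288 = 21688992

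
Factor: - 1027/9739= - 13^1 * 79^1*9739^( - 1 ) 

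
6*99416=596496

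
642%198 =48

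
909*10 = 9090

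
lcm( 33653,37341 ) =2725893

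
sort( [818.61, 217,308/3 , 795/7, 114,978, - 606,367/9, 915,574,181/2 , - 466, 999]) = [ - 606,- 466, 367/9, 181/2, 308/3, 795/7,114,217, 574, 818.61, 915, 978, 999]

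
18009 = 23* 783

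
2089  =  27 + 2062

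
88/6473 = 88/6473 = 0.01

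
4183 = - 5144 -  - 9327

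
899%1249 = 899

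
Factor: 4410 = 2^1*3^2 * 5^1*7^2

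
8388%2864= 2660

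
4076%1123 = 707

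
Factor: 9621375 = 3^1*5^3*25657^1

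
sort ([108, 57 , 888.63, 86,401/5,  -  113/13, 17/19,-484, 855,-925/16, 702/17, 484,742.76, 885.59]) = [ - 484,-925/16, - 113/13, 17/19, 702/17, 57, 401/5 , 86 , 108, 484, 742.76, 855,885.59,888.63 ]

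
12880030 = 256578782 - 243698752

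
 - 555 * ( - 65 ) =36075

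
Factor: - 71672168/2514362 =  - 2^2*347^( - 1 )*3623^( - 1)*8959021^1 = - 35836084/1257181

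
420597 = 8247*51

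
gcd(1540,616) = 308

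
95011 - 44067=50944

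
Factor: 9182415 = 3^1*5^1*11^1*19^1*29^1*101^1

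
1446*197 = 284862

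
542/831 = 542/831 = 0.65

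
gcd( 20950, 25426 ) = 2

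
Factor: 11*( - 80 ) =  - 2^4*5^1*11^1 = - 880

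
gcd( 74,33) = 1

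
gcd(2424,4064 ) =8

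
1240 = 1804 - 564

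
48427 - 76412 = - 27985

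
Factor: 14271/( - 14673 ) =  - 71/73  =  - 71^1*73^( - 1 )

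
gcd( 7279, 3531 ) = 1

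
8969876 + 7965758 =16935634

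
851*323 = 274873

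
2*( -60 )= - 120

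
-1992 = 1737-3729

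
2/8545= 2/8545 = 0.00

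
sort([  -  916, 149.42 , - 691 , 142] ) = [-916, - 691,142 , 149.42 ] 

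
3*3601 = 10803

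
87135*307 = 26750445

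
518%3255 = 518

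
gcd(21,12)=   3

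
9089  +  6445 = 15534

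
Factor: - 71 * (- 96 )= 2^5*3^1*71^1 = 6816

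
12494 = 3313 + 9181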